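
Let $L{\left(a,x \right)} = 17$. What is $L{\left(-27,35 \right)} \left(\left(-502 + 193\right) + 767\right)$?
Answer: $7786$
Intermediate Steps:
$L{\left(-27,35 \right)} \left(\left(-502 + 193\right) + 767\right) = 17 \left(\left(-502 + 193\right) + 767\right) = 17 \left(-309 + 767\right) = 17 \cdot 458 = 7786$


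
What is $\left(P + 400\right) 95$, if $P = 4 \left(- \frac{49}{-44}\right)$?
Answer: $\frac{422655}{11} \approx 38423.0$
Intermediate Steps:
$P = \frac{49}{11}$ ($P = 4 \left(\left(-49\right) \left(- \frac{1}{44}\right)\right) = 4 \cdot \frac{49}{44} = \frac{49}{11} \approx 4.4545$)
$\left(P + 400\right) 95 = \left(\frac{49}{11} + 400\right) 95 = \frac{4449}{11} \cdot 95 = \frac{422655}{11}$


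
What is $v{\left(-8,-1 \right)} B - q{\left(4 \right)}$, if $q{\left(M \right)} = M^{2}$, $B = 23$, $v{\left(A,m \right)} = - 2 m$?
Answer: $30$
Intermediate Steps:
$v{\left(-8,-1 \right)} B - q{\left(4 \right)} = \left(-2\right) \left(-1\right) 23 - 4^{2} = 2 \cdot 23 - 16 = 46 - 16 = 30$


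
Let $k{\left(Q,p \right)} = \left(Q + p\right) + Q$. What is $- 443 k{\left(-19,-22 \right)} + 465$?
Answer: $27045$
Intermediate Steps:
$k{\left(Q,p \right)} = p + 2 Q$
$- 443 k{\left(-19,-22 \right)} + 465 = - 443 \left(-22 + 2 \left(-19\right)\right) + 465 = - 443 \left(-22 - 38\right) + 465 = \left(-443\right) \left(-60\right) + 465 = 26580 + 465 = 27045$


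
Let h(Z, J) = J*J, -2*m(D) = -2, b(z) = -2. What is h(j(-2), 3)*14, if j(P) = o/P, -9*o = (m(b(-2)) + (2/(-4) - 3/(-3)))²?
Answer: 126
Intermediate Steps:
m(D) = 1 (m(D) = -½*(-2) = 1)
o = -¼ (o = -(1 + (2/(-4) - 3/(-3)))²/9 = -(1 + (2*(-¼) - 3*(-⅓)))²/9 = -(1 + (-½ + 1))²/9 = -(1 + ½)²/9 = -(3/2)²/9 = -⅑*9/4 = -¼ ≈ -0.25000)
j(P) = -1/(4*P)
h(Z, J) = J²
h(j(-2), 3)*14 = 3²*14 = 9*14 = 126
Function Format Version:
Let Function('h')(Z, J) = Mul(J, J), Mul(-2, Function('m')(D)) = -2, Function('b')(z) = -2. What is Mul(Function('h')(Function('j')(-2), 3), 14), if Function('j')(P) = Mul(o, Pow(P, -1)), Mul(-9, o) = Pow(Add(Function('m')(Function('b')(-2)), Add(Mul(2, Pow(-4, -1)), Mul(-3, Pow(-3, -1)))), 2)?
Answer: 126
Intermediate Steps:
Function('m')(D) = 1 (Function('m')(D) = Mul(Rational(-1, 2), -2) = 1)
o = Rational(-1, 4) (o = Mul(Rational(-1, 9), Pow(Add(1, Add(Mul(2, Pow(-4, -1)), Mul(-3, Pow(-3, -1)))), 2)) = Mul(Rational(-1, 9), Pow(Add(1, Add(Mul(2, Rational(-1, 4)), Mul(-3, Rational(-1, 3)))), 2)) = Mul(Rational(-1, 9), Pow(Add(1, Add(Rational(-1, 2), 1)), 2)) = Mul(Rational(-1, 9), Pow(Add(1, Rational(1, 2)), 2)) = Mul(Rational(-1, 9), Pow(Rational(3, 2), 2)) = Mul(Rational(-1, 9), Rational(9, 4)) = Rational(-1, 4) ≈ -0.25000)
Function('j')(P) = Mul(Rational(-1, 4), Pow(P, -1))
Function('h')(Z, J) = Pow(J, 2)
Mul(Function('h')(Function('j')(-2), 3), 14) = Mul(Pow(3, 2), 14) = Mul(9, 14) = 126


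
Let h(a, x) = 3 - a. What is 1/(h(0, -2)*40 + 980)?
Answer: 1/1100 ≈ 0.00090909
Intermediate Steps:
1/(h(0, -2)*40 + 980) = 1/((3 - 1*0)*40 + 980) = 1/((3 + 0)*40 + 980) = 1/(3*40 + 980) = 1/(120 + 980) = 1/1100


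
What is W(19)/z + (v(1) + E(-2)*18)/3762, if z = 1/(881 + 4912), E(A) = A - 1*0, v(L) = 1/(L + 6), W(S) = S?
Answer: 2898504127/26334 ≈ 1.1007e+5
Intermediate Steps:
v(L) = 1/(6 + L)
E(A) = A (E(A) = A + 0 = A)
z = 1/5793 ≈ 0.00017262
W(19)/z + (v(1) + E(-2)*18)/3762 = 19/(1/5793) + (1/(6 + 1) - 2*18)/3762 = 19*5793 + (1/7 - 36)*(1/3762) = 110067 + (⅐ - 36)*(1/3762) = 110067 - 251/7*1/3762 = 110067 - 251/26334 = 2898504127/26334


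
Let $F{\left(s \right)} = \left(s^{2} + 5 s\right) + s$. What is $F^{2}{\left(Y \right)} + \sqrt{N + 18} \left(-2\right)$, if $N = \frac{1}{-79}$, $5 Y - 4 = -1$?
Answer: $\frac{9801}{625} - \frac{14 \sqrt{2291}}{79} \approx 7.1993$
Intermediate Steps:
$Y = \frac{3}{5}$ ($Y = \frac{4}{5} + \frac{1}{5} \left(-1\right) = \frac{4}{5} - \frac{1}{5} = \frac{3}{5} \approx 0.6$)
$N = - \frac{1}{79} \approx -0.012658$
$F{\left(s \right)} = s^{2} + 6 s$
$F^{2}{\left(Y \right)} + \sqrt{N + 18} \left(-2\right) = \left(\frac{3 \left(6 + \frac{3}{5}\right)}{5}\right)^{2} + \sqrt{- \frac{1}{79} + 18} \left(-2\right) = \left(\frac{3}{5} \cdot \frac{33}{5}\right)^{2} + \sqrt{\frac{1421}{79}} \left(-2\right) = \left(\frac{99}{25}\right)^{2} + \frac{7 \sqrt{2291}}{79} \left(-2\right) = \frac{9801}{625} - \frac{14 \sqrt{2291}}{79}$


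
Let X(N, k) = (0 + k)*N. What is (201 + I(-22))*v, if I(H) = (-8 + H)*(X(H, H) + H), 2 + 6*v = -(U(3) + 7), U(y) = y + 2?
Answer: 31871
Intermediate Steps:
X(N, k) = N*k (X(N, k) = k*N = N*k)
U(y) = 2 + y
v = -7/3 (v = -⅓ + (-((2 + 3) + 7))/6 = -⅓ + (-(5 + 7))/6 = -⅓ + (-1*12)/6 = -⅓ + (⅙)*(-12) = -⅓ - 2 = -7/3 ≈ -2.3333)
I(H) = (-8 + H)*(H + H²) (I(H) = (-8 + H)*(H*H + H) = (-8 + H)*(H² + H) = (-8 + H)*(H + H²))
(201 + I(-22))*v = (201 - 22*(-8 + (-22)² - 7*(-22)))*(-7/3) = (201 - 22*(-8 + 484 + 154))*(-7/3) = (201 - 22*630)*(-7/3) = (201 - 13860)*(-7/3) = -13659*(-7/3) = 31871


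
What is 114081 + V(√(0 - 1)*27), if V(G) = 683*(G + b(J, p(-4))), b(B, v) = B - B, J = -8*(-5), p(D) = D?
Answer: 114081 + 18441*I ≈ 1.1408e+5 + 18441.0*I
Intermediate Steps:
J = 40
b(B, v) = 0
V(G) = 683*G (V(G) = 683*(G + 0) = 683*G)
114081 + V(√(0 - 1)*27) = 114081 + 683*(√(0 - 1)*27) = 114081 + 683*(√(-1)*27) = 114081 + 683*(I*27) = 114081 + 683*(27*I) = 114081 + 18441*I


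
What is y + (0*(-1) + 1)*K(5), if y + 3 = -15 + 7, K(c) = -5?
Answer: -16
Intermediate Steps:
y = -11 (y = -3 + (-15 + 7) = -3 - 8 = -11)
y + (0*(-1) + 1)*K(5) = -11 + (0*(-1) + 1)*(-5) = -11 + (0 + 1)*(-5) = -11 + 1*(-5) = -11 - 5 = -16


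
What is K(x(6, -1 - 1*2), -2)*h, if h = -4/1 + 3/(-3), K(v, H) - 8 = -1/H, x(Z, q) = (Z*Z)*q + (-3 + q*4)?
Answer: -85/2 ≈ -42.500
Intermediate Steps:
x(Z, q) = -3 + 4*q + q*Z**2 (x(Z, q) = Z**2*q + (-3 + 4*q) = q*Z**2 + (-3 + 4*q) = -3 + 4*q + q*Z**2)
K(v, H) = 8 - 1/H
h = -5 (h = -4*1 + 3*(-1/3) = -4 - 1 = -5)
K(x(6, -1 - 1*2), -2)*h = (8 - 1/(-2))*(-5) = (8 - 1*(-1/2))*(-5) = (8 + 1/2)*(-5) = (17/2)*(-5) = -85/2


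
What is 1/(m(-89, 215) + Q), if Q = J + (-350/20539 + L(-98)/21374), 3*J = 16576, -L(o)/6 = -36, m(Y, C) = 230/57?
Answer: 219500293/1213696466288 ≈ 0.00018085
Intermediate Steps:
m(Y, C) = 230/57 (m(Y, C) = 230*(1/57) = 230/57)
L(o) = 216 (L(o) = -6*(-36) = 216)
J = 16576/3 (J = (1/3)*16576 = 16576/3 ≈ 5525.3)
Q = 3638432290054/658500879 (Q = 16576/3 + (-350/20539 + 216/21374) = 16576/3 + (-350*1/20539 + 216*(1/21374)) = 16576/3 + (-350/20539 + 108/10687) = 16576/3 - 1522238/219500293 = 3638432290054/658500879 ≈ 5525.3)
1/(m(-89, 215) + Q) = 1/(230/57 + 3638432290054/658500879) = 1/(1213696466288/219500293) = 219500293/1213696466288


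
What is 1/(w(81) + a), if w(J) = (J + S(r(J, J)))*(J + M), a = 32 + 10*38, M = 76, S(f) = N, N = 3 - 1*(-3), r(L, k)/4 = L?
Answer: 1/14071 ≈ 7.1068e-5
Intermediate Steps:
r(L, k) = 4*L
N = 6 (N = 3 + 3 = 6)
S(f) = 6
a = 412 (a = 32 + 380 = 412)
w(J) = (6 + J)*(76 + J) (w(J) = (J + 6)*(J + 76) = (6 + J)*(76 + J))
1/(w(81) + a) = 1/((456 + 81² + 82*81) + 412) = 1/((456 + 6561 + 6642) + 412) = 1/(13659 + 412) = 1/14071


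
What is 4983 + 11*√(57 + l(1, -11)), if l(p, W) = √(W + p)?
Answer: 4983 + 11*√(57 + I*√10) ≈ 5066.1 + 2.3028*I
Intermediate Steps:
4983 + 11*√(57 + l(1, -11)) = 4983 + 11*√(57 + √(-11 + 1)) = 4983 + 11*√(57 + √(-10)) = 4983 + 11*√(57 + I*√10)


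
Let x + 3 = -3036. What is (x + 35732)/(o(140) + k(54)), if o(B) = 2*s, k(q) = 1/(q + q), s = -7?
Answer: -3530844/1511 ≈ -2336.8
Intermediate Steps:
k(q) = 1/(2*q)
o(B) = -14 (o(B) = 2*(-7) = -14)
x = -3039 (x = -3 - 3036 = -3039)
(x + 35732)/(o(140) + k(54)) = (-3039 + 35732)/(-14 + (1/2)/54) = 32693/(-14 + (1/2)*(1/54)) = 32693/(-14 + 1/108) = 32693/(-1511/108) = 32693*(-108/1511) = -3530844/1511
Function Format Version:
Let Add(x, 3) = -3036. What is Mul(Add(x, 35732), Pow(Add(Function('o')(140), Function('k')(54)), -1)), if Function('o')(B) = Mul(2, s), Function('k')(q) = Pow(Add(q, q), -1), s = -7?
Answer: Rational(-3530844, 1511) ≈ -2336.8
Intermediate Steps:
Function('k')(q) = Mul(Rational(1, 2), Pow(q, -1)) (Function('k')(q) = Pow(Mul(2, q), -1) = Mul(Rational(1, 2), Pow(q, -1)))
Function('o')(B) = -14 (Function('o')(B) = Mul(2, -7) = -14)
x = -3039 (x = Add(-3, -3036) = -3039)
Mul(Add(x, 35732), Pow(Add(Function('o')(140), Function('k')(54)), -1)) = Mul(Add(-3039, 35732), Pow(Add(-14, Mul(Rational(1, 2), Pow(54, -1))), -1)) = Mul(32693, Pow(Add(-14, Mul(Rational(1, 2), Rational(1, 54))), -1)) = Mul(32693, Pow(Add(-14, Rational(1, 108)), -1)) = Mul(32693, Pow(Rational(-1511, 108), -1)) = Mul(32693, Rational(-108, 1511)) = Rational(-3530844, 1511)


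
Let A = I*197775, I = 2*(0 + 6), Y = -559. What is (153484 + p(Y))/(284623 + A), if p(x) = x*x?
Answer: 465965/2657923 ≈ 0.17531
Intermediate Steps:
I = 12 (I = 2*6 = 12)
p(x) = x²
A = 2373300 (A = 12*197775 = 2373300)
(153484 + p(Y))/(284623 + A) = (153484 + (-559)²)/(284623 + 2373300) = (153484 + 312481)/2657923 = 465965*(1/2657923) = 465965/2657923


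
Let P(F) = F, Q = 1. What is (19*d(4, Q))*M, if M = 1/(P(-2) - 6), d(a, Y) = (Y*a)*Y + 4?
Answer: -19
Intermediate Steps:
d(a, Y) = 4 + a*Y² (d(a, Y) = a*Y² + 4 = 4 + a*Y²)
M = -⅛ (M = 1/(-2 - 6) = 1/(-8) = -⅛ ≈ -0.12500)
(19*d(4, Q))*M = (19*(4 + 4*1²))*(-⅛) = (19*(4 + 4*1))*(-⅛) = (19*(4 + 4))*(-⅛) = (19*8)*(-⅛) = 152*(-⅛) = -19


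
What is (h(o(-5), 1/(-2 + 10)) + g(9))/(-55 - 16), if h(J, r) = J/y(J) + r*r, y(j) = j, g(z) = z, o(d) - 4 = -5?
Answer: -641/4544 ≈ -0.14107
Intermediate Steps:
o(d) = -1 (o(d) = 4 - 5 = -1)
h(J, r) = 1 + r² (h(J, r) = J/J + r*r = 1 + r²)
(h(o(-5), 1/(-2 + 10)) + g(9))/(-55 - 16) = ((1 + (1/(-2 + 10))²) + 9)/(-55 - 16) = ((1 + (1/8)²) + 9)/(-71) = -((1 + (⅛)²) + 9)/71 = -((1 + 1/64) + 9)/71 = -(65/64 + 9)/71 = -1/71*641/64 = -641/4544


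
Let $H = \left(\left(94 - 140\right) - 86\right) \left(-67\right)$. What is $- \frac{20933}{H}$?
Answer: $- \frac{1903}{804} \approx -2.3669$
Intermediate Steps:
$H = 8844$ ($H = \left(-46 - 86\right) \left(-67\right) = \left(-132\right) \left(-67\right) = 8844$)
$- \frac{20933}{H} = - \frac{20933}{8844} = \left(-20933\right) \frac{1}{8844} = - \frac{1903}{804}$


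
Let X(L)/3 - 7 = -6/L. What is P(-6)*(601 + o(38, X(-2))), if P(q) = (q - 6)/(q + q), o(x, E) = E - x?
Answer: 593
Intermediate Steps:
X(L) = 21 - 18/L (X(L) = 21 + 3*(-6/L) = 21 - 18/L)
P(q) = (-6 + q)/(2*q) (P(q) = (-6 + q)/((2*q)) = (-6 + q)*(1/(2*q)) = (-6 + q)/(2*q))
P(-6)*(601 + o(38, X(-2))) = ((½)*(-6 - 6)/(-6))*(601 + ((21 - 18/(-2)) - 1*38)) = ((½)*(-⅙)*(-12))*(601 + ((21 - 18*(-½)) - 38)) = 1*(601 + ((21 + 9) - 38)) = 1*(601 + (30 - 38)) = 1*(601 - 8) = 1*593 = 593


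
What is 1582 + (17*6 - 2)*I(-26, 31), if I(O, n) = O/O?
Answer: 1682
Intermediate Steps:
I(O, n) = 1
1582 + (17*6 - 2)*I(-26, 31) = 1582 + (17*6 - 2)*1 = 1582 + (102 - 2)*1 = 1582 + 100*1 = 1582 + 100 = 1682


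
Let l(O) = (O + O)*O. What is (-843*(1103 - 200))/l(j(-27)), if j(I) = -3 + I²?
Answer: -84581/117128 ≈ -0.72212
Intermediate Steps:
l(O) = 2*O² (l(O) = (2*O)*O = 2*O²)
(-843*(1103 - 200))/l(j(-27)) = (-843*(1103 - 200))/((2*(-3 + (-27)²)²)) = (-843*903)/((2*(-3 + 729)²)) = -761229/(2*726²) = -761229/(2*527076) = -761229/1054152 = -761229*1/1054152 = -84581/117128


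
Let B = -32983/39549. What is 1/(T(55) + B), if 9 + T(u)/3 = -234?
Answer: -39549/28864204 ≈ -0.0013702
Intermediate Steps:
T(u) = -729 (T(u) = -27 + 3*(-234) = -27 - 702 = -729)
B = -32983/39549 (B = -32983*1/39549 = -32983/39549 ≈ -0.83398)
1/(T(55) + B) = 1/(-729 - 32983/39549) = 1/(-28864204/39549) = -39549/28864204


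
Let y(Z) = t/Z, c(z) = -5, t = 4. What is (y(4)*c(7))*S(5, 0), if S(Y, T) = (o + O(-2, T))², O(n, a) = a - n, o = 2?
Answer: -80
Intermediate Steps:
y(Z) = 4/Z
S(Y, T) = (4 + T)² (S(Y, T) = (2 + (T - 1*(-2)))² = (2 + (T + 2))² = (2 + (2 + T))² = (4 + T)²)
(y(4)*c(7))*S(5, 0) = ((4/4)*(-5))*(4 + 0)² = ((4*(¼))*(-5))*4² = (1*(-5))*16 = -5*16 = -80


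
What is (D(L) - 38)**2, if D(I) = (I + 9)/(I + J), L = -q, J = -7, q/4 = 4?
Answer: 751689/529 ≈ 1421.0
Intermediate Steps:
q = 16 (q = 4*4 = 16)
L = -16 (L = -1*16 = -16)
D(I) = (9 + I)/(-7 + I) (D(I) = (I + 9)/(I - 7) = (9 + I)/(-7 + I))
(D(L) - 38)**2 = ((9 - 16)/(-7 - 16) - 38)**2 = (-7/(-23) - 38)**2 = (-1/23*(-7) - 38)**2 = (7/23 - 38)**2 = (-867/23)**2 = 751689/529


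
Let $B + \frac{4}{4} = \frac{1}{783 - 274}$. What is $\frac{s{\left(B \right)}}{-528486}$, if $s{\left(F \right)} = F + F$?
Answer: $\frac{508}{134499687} \approx 3.777 \cdot 10^{-6}$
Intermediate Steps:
$B = - \frac{508}{509}$ ($B = -1 + \frac{1}{783 - 274} = -1 + \frac{1}{509} = - \frac{508}{509} \approx -0.99804$)
$s{\left(F \right)} = 2 F$
$\frac{s{\left(B \right)}}{-528486} = \frac{2 \left(- \frac{508}{509}\right)}{-528486} = \left(- \frac{1016}{509}\right) \left(- \frac{1}{528486}\right) = \frac{508}{134499687}$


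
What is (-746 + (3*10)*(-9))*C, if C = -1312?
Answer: 1332992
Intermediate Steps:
(-746 + (3*10)*(-9))*C = (-746 + (3*10)*(-9))*(-1312) = (-746 + 30*(-9))*(-1312) = (-746 - 270)*(-1312) = -1016*(-1312) = 1332992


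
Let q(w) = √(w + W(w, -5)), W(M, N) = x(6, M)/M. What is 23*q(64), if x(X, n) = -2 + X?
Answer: 115*√41/4 ≈ 184.09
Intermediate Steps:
W(M, N) = 4/M (W(M, N) = (-2 + 6)/M = 4/M)
q(w) = √(w + 4/w)
23*q(64) = 23*√(64 + 4/64) = 23*√(64 + 4*(1/64)) = 23*√(64 + 1/16) = 23*√(1025/16) = 23*(5*√41/4) = 115*√41/4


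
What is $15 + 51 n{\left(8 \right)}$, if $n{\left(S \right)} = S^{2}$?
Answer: $3279$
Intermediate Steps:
$15 + 51 n{\left(8 \right)} = 15 + 51 \cdot 8^{2} = 15 + 51 \cdot 64 = 15 + 3264 = 3279$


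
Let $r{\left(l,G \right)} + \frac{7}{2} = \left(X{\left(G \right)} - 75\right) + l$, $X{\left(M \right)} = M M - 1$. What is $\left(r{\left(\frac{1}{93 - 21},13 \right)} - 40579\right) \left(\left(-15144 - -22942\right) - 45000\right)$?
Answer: $\frac{54226435043}{36} \approx 1.5063 \cdot 10^{9}$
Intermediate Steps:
$X{\left(M \right)} = -1 + M^{2}$ ($X{\left(M \right)} = M^{2} - 1 = -1 + M^{2}$)
$r{\left(l,G \right)} = - \frac{159}{2} + l + G^{2}$ ($r{\left(l,G \right)} = - \frac{7}{2} + \left(\left(\left(-1 + G^{2}\right) - 75\right) + l\right) = - \frac{7}{2} + \left(\left(-76 + G^{2}\right) + l\right) = - \frac{7}{2} + \left(-76 + l + G^{2}\right) = - \frac{159}{2} + l + G^{2}$)
$\left(r{\left(\frac{1}{93 - 21},13 \right)} - 40579\right) \left(\left(-15144 - -22942\right) - 45000\right) = \left(\left(- \frac{159}{2} + \frac{1}{93 - 21} + 13^{2}\right) - 40579\right) \left(\left(-15144 - -22942\right) - 45000\right) = \left(\left(- \frac{159}{2} + \frac{1}{72} + 169\right) - 40579\right) \left(\left(-15144 + 22942\right) - 45000\right) = \left(\left(- \frac{159}{2} + \frac{1}{72} + 169\right) - 40579\right) \left(7798 - 45000\right) = \left(\frac{6445}{72} - 40579\right) \left(-37202\right) = \left(- \frac{2915243}{72}\right) \left(-37202\right) = \frac{54226435043}{36}$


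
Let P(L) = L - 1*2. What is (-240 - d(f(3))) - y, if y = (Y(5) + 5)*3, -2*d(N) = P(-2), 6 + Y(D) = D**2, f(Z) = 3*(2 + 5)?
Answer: -314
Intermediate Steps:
P(L) = -2 + L (P(L) = L - 2 = -2 + L)
f(Z) = 21 (f(Z) = 3*7 = 21)
Y(D) = -6 + D**2
d(N) = 2 (d(N) = -(-2 - 2)/2 = -1/2*(-4) = 2)
y = 72 (y = ((-6 + 5**2) + 5)*3 = ((-6 + 25) + 5)*3 = (19 + 5)*3 = 24*3 = 72)
(-240 - d(f(3))) - y = (-240 - 1*2) - 1*72 = (-240 - 2) - 72 = -242 - 72 = -314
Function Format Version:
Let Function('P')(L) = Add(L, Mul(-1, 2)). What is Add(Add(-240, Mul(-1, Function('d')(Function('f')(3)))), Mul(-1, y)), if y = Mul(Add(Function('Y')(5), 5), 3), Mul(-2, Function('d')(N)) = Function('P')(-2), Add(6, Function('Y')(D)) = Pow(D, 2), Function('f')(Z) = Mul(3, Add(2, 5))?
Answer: -314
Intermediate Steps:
Function('P')(L) = Add(-2, L) (Function('P')(L) = Add(L, -2) = Add(-2, L))
Function('f')(Z) = 21 (Function('f')(Z) = Mul(3, 7) = 21)
Function('Y')(D) = Add(-6, Pow(D, 2))
Function('d')(N) = 2 (Function('d')(N) = Mul(Rational(-1, 2), Add(-2, -2)) = Mul(Rational(-1, 2), -4) = 2)
y = 72 (y = Mul(Add(Add(-6, Pow(5, 2)), 5), 3) = Mul(Add(Add(-6, 25), 5), 3) = Mul(Add(19, 5), 3) = Mul(24, 3) = 72)
Add(Add(-240, Mul(-1, Function('d')(Function('f')(3)))), Mul(-1, y)) = Add(Add(-240, Mul(-1, 2)), Mul(-1, 72)) = Add(Add(-240, -2), -72) = Add(-242, -72) = -314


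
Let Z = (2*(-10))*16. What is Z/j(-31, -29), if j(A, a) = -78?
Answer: 160/39 ≈ 4.1026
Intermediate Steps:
Z = -320 (Z = -20*16 = -320)
Z/j(-31, -29) = -320/(-78) = -320*(-1/78) = 160/39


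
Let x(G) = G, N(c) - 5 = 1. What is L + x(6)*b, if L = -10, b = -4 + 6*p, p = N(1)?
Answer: 182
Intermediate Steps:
N(c) = 6 (N(c) = 5 + 1 = 6)
p = 6
b = 32 (b = -4 + 6*6 = -4 + 36 = 32)
L + x(6)*b = -10 + 6*32 = -10 + 192 = 182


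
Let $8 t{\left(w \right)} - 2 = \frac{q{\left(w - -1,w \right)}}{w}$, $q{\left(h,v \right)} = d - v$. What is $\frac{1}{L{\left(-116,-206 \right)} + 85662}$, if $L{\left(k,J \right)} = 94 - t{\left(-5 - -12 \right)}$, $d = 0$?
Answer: $\frac{8}{686047} \approx 1.1661 \cdot 10^{-5}$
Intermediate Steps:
$q{\left(h,v \right)} = - v$ ($q{\left(h,v \right)} = 0 - v = - v$)
$t{\left(w \right)} = \frac{1}{8}$ ($t{\left(w \right)} = \frac{1}{4} + \frac{- w \frac{1}{w}}{8} = \frac{1}{4} + \frac{1}{8} \left(-1\right) = \frac{1}{4} - \frac{1}{8} = \frac{1}{8}$)
$L{\left(k,J \right)} = \frac{751}{8}$ ($L{\left(k,J \right)} = 94 - \frac{1}{8} = \frac{751}{8}$)
$\frac{1}{L{\left(-116,-206 \right)} + 85662} = \frac{1}{\frac{751}{8} + 85662} = \frac{1}{\frac{686047}{8}} = \frac{8}{686047}$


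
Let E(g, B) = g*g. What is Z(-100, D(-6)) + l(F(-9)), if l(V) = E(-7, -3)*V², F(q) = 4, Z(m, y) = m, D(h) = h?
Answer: 684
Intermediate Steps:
E(g, B) = g²
l(V) = 49*V² (l(V) = (-7)²*V² = 49*V²)
Z(-100, D(-6)) + l(F(-9)) = -100 + 49*4² = -100 + 49*16 = -100 + 784 = 684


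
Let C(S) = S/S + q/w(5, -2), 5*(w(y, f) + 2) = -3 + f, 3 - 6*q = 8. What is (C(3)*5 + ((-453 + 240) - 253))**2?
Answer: 68442529/324 ≈ 2.1124e+5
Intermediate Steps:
q = -5/6 (q = 1/2 - 1/6*8 = 1/2 - 4/3 = -5/6 ≈ -0.83333)
w(y, f) = -13/5 + f/5 (w(y, f) = -2 + (-3 + f)/5 = -2 + (-3/5 + f/5) = -13/5 + f/5)
C(S) = 23/18 (C(S) = S/S - 5/(6*(-13/5 + (1/5)*(-2))) = 1 - 5/(6*(-13/5 - 2/5)) = 1 - 5/6/(-3) = 1 - 5/6*(-1/3) = 1 + 5/18 = 23/18)
(C(3)*5 + ((-453 + 240) - 253))**2 = ((23/18)*5 + ((-453 + 240) - 253))**2 = (115/18 + (-213 - 253))**2 = (115/18 - 466)**2 = (-8273/18)**2 = 68442529/324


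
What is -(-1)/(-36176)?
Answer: -1/36176 ≈ -2.7643e-5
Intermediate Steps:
-(-1)/(-36176) = -(-1)*(-1)/36176 = -1*1/36176 = -1/36176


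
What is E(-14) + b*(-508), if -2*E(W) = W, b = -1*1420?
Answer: 721367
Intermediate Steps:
b = -1420
E(W) = -W/2
E(-14) + b*(-508) = -½*(-14) - 1420*(-508) = 7 + 721360 = 721367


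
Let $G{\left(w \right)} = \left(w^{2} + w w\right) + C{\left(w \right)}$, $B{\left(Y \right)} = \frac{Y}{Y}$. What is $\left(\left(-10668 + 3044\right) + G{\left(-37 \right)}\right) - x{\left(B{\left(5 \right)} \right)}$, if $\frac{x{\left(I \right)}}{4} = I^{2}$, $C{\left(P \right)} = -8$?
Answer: $-4898$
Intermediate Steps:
$B{\left(Y \right)} = 1$
$G{\left(w \right)} = -8 + 2 w^{2}$ ($G{\left(w \right)} = \left(w^{2} + w w\right) - 8 = \left(w^{2} + w^{2}\right) - 8 = 2 w^{2} - 8 = -8 + 2 w^{2}$)
$x{\left(I \right)} = 4 I^{2}$
$\left(\left(-10668 + 3044\right) + G{\left(-37 \right)}\right) - x{\left(B{\left(5 \right)} \right)} = \left(\left(-10668 + 3044\right) - \left(8 - 2 \left(-37\right)^{2}\right)\right) - 4 \cdot 1^{2} = \left(-7624 + \left(-8 + 2 \cdot 1369\right)\right) - 4 \cdot 1 = \left(-7624 + \left(-8 + 2738\right)\right) - 4 = \left(-7624 + 2730\right) - 4 = -4894 - 4 = -4898$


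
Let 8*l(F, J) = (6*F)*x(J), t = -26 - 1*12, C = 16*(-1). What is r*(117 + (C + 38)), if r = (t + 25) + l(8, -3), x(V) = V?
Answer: -4309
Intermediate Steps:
C = -16
t = -38 (t = -26 - 12 = -38)
l(F, J) = 3*F*J/4 (l(F, J) = ((6*F)*J)/8 = (6*F*J)/8 = 3*F*J/4)
r = -31 (r = (-38 + 25) + (3/4)*8*(-3) = -13 - 18 = -31)
r*(117 + (C + 38)) = -31*(117 + (-16 + 38)) = -31*(117 + 22) = -31*139 = -4309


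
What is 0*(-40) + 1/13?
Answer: 1/13 ≈ 0.076923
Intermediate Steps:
0*(-40) + 1/13 = 0 + 1/13 = 1/13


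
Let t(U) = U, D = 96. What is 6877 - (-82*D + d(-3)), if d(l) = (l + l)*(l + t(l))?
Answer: 14713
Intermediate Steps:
d(l) = 4*l² (d(l) = (l + l)*(l + l) = (2*l)*(2*l) = 4*l²)
6877 - (-82*D + d(-3)) = 6877 - (-82*96 + 4*(-3)²) = 6877 - (-7872 + 4*9) = 6877 - (-7872 + 36) = 6877 - 1*(-7836) = 6877 + 7836 = 14713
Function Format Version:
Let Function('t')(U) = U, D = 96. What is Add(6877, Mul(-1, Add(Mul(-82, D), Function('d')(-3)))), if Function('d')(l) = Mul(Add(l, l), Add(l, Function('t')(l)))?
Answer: 14713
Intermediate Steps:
Function('d')(l) = Mul(4, Pow(l, 2)) (Function('d')(l) = Mul(Add(l, l), Add(l, l)) = Mul(Mul(2, l), Mul(2, l)) = Mul(4, Pow(l, 2)))
Add(6877, Mul(-1, Add(Mul(-82, D), Function('d')(-3)))) = Add(6877, Mul(-1, Add(Mul(-82, 96), Mul(4, Pow(-3, 2))))) = Add(6877, Mul(-1, Add(-7872, Mul(4, 9)))) = Add(6877, Mul(-1, Add(-7872, 36))) = Add(6877, Mul(-1, -7836)) = Add(6877, 7836) = 14713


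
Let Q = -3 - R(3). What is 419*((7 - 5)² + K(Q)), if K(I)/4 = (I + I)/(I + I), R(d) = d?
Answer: 3352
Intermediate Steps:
Q = -6 (Q = -3 - 1*3 = -3 - 3 = -6)
K(I) = 4 (K(I) = 4*((I + I)/(I + I)) = 4*((2*I)/((2*I))) = 4*((2*I)*(1/(2*I))) = 4*1 = 4)
419*((7 - 5)² + K(Q)) = 419*((7 - 5)² + 4) = 419*(2² + 4) = 419*(4 + 4) = 419*8 = 3352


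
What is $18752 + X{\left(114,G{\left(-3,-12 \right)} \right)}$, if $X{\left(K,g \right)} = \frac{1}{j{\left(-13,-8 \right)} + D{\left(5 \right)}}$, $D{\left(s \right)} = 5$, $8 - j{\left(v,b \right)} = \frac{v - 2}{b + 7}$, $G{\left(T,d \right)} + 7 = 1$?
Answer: $\frac{37503}{2} \approx 18752.0$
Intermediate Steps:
$G{\left(T,d \right)} = -6$ ($G{\left(T,d \right)} = -7 + 1 = -6$)
$j{\left(v,b \right)} = 8 - \frac{-2 + v}{7 + b}$ ($j{\left(v,b \right)} = 8 - \frac{v - 2}{b + 7} = 8 - \frac{-2 + v}{7 + b}$)
$X{\left(K,g \right)} = - \frac{1}{2}$ ($X{\left(K,g \right)} = \frac{1}{\frac{58 - -13 + 8 \left(-8\right)}{7 - 8} + 5} = \frac{1}{\frac{58 + 13 - 64}{-1} + 5} = \frac{1}{\left(-1\right) 7 + 5} = \frac{1}{-7 + 5} = \frac{1}{-2} = - \frac{1}{2}$)
$18752 + X{\left(114,G{\left(-3,-12 \right)} \right)} = 18752 - \frac{1}{2} = \frac{37503}{2}$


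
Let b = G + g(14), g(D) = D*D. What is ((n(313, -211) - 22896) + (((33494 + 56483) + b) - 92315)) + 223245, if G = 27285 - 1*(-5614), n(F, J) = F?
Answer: 231419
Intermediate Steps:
g(D) = D**2
G = 32899 (G = 27285 + 5614 = 32899)
b = 33095 (b = 32899 + 14**2 = 32899 + 196 = 33095)
((n(313, -211) - 22896) + (((33494 + 56483) + b) - 92315)) + 223245 = ((313 - 22896) + (((33494 + 56483) + 33095) - 92315)) + 223245 = (-22583 + ((89977 + 33095) - 92315)) + 223245 = (-22583 + (123072 - 92315)) + 223245 = (-22583 + 30757) + 223245 = 8174 + 223245 = 231419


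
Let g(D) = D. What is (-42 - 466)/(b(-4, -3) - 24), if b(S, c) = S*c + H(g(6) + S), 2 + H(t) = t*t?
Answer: 254/5 ≈ 50.800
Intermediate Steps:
H(t) = -2 + t² (H(t) = -2 + t*t = -2 + t²)
b(S, c) = -2 + (6 + S)² + S*c (b(S, c) = S*c + (-2 + (6 + S)²) = -2 + (6 + S)² + S*c)
(-42 - 466)/(b(-4, -3) - 24) = (-42 - 466)/((-2 + (6 - 4)² - 4*(-3)) - 24) = -508/((-2 + 2² + 12) - 24) = -508/((-2 + 4 + 12) - 24) = -508/(14 - 24) = -508/(-10) = -508*(-⅒) = 254/5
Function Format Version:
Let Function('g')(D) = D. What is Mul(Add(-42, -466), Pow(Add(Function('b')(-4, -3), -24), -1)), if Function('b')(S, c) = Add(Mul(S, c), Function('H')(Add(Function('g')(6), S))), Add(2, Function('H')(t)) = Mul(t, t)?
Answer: Rational(254, 5) ≈ 50.800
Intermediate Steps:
Function('H')(t) = Add(-2, Pow(t, 2)) (Function('H')(t) = Add(-2, Mul(t, t)) = Add(-2, Pow(t, 2)))
Function('b')(S, c) = Add(-2, Pow(Add(6, S), 2), Mul(S, c)) (Function('b')(S, c) = Add(Mul(S, c), Add(-2, Pow(Add(6, S), 2))) = Add(-2, Pow(Add(6, S), 2), Mul(S, c)))
Mul(Add(-42, -466), Pow(Add(Function('b')(-4, -3), -24), -1)) = Mul(Add(-42, -466), Pow(Add(Add(-2, Pow(Add(6, -4), 2), Mul(-4, -3)), -24), -1)) = Mul(-508, Pow(Add(Add(-2, Pow(2, 2), 12), -24), -1)) = Mul(-508, Pow(Add(Add(-2, 4, 12), -24), -1)) = Mul(-508, Pow(Add(14, -24), -1)) = Mul(-508, Pow(-10, -1)) = Mul(-508, Rational(-1, 10)) = Rational(254, 5)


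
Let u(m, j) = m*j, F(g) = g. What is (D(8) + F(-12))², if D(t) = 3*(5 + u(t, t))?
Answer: 38025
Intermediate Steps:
u(m, j) = j*m
D(t) = 15 + 3*t² (D(t) = 3*(5 + t*t) = 3*(5 + t²) = 15 + 3*t²)
(D(8) + F(-12))² = ((15 + 3*8²) - 12)² = ((15 + 3*64) - 12)² = ((15 + 192) - 12)² = (207 - 12)² = 195² = 38025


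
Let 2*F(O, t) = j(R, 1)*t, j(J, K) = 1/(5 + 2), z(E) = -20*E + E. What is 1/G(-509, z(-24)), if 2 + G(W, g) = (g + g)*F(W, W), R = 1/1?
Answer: -7/232118 ≈ -3.0157e-5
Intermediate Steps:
z(E) = -19*E
R = 1 (R = 1*1 = 1)
j(J, K) = 1/7
F(O, t) = t/14 (F(O, t) = (t/7)/2 = t/14)
G(W, g) = -2 + W*g/7 (G(W, g) = -2 + (g + g)*(W/14) = -2 + (2*g)*(W/14) = -2 + W*g/7)
1/G(-509, z(-24)) = 1/(-2 + (1/7)*(-509)*(-19*(-24))) = 1/(-2 + (1/7)*(-509)*456) = 1/(-2 - 232104/7) = 1/(-232118/7) = -7/232118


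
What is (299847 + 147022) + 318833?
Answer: 765702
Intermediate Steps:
(299847 + 147022) + 318833 = 446869 + 318833 = 765702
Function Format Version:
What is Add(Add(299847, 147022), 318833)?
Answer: 765702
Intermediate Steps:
Add(Add(299847, 147022), 318833) = Add(446869, 318833) = 765702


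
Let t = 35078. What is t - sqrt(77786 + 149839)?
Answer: 35078 - 5*sqrt(9105) ≈ 34601.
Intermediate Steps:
t - sqrt(77786 + 149839) = 35078 - sqrt(77786 + 149839) = 35078 - sqrt(227625) = 35078 - 5*sqrt(9105)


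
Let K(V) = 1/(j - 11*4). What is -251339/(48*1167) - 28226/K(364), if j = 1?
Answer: 67987376149/56016 ≈ 1.2137e+6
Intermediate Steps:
K(V) = -1/43 (K(V) = 1/(1 - 11*4) = 1/(1 - 44) = 1/(-43) = -1/43)
-251339/(48*1167) - 28226/K(364) = -251339/(48*1167) - 28226/(-1/43) = -251339/56016 - 28226*(-43) = -251339*1/56016 + 1213718 = -251339/56016 + 1213718 = 67987376149/56016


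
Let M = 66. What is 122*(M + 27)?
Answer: 11346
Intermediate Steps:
122*(M + 27) = 122*(66 + 27) = 122*93 = 11346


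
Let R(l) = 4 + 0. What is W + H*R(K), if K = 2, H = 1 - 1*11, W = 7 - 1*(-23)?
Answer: -10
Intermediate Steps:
W = 30 (W = 7 + 23 = 30)
H = -10 (H = 1 - 11 = -10)
R(l) = 4
W + H*R(K) = 30 - 10*4 = 30 - 40 = -10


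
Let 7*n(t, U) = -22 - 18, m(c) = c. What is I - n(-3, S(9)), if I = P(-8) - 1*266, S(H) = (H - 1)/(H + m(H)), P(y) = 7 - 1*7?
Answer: -1822/7 ≈ -260.29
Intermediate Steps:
P(y) = 0 (P(y) = 7 - 7 = 0)
S(H) = (-1 + H)/(2*H) (S(H) = (H - 1)/(H + H) = (-1 + H)/((2*H)) = (-1 + H)*(1/(2*H)) = (-1 + H)/(2*H))
n(t, U) = -40/7 (n(t, U) = (-22 - 18)/7 = (⅐)*(-40) = -40/7)
I = -266 (I = 0 - 1*266 = 0 - 266 = -266)
I - n(-3, S(9)) = -266 - 1*(-40/7) = -266 + 40/7 = -1822/7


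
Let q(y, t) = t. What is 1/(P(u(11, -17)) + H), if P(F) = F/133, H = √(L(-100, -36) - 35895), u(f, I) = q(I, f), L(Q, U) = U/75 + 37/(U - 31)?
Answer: 2450525/1063566434081 - 88445*I*√4028432218/1063566434081 ≈ 2.3041e-6 - 0.0052781*I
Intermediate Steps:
L(Q, U) = 37/(-31 + U) + U/75 (L(Q, U) = U*(1/75) + 37/(-31 + U) = U/75 + 37/(-31 + U) = 37/(-31 + U) + U/75)
u(f, I) = f
H = I*√4028432218/335 (H = √((2775 + (-36)² - 31*(-36))/(75*(-31 - 36)) - 35895) = √((1/75)*(2775 + 1296 + 1116)/(-67) - 35895) = √((1/75)*(-1/67)*5187 - 35895) = √(-1729/1675 - 35895) = √(-60125854/1675) = I*√4028432218/335 ≈ 189.46*I)
P(F) = F/133 (P(F) = F*(1/133) = F/133)
1/(P(u(11, -17)) + H) = 1/((1/133)*11 + I*√4028432218/335) = 1/(11/133 + I*√4028432218/335)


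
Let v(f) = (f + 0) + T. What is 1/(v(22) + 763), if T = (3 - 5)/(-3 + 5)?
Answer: 1/784 ≈ 0.0012755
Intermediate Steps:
T = -1 (T = -2/2 = -2*1/2 = -1)
v(f) = -1 + f (v(f) = (f + 0) - 1 = f - 1 = -1 + f)
1/(v(22) + 763) = 1/((-1 + 22) + 763) = 1/(21 + 763) = 1/784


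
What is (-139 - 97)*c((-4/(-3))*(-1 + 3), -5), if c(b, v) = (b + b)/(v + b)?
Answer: 3776/7 ≈ 539.43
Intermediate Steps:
c(b, v) = 2*b/(b + v) (c(b, v) = (2*b)/(b + v) = 2*b/(b + v))
(-139 - 97)*c((-4/(-3))*(-1 + 3), -5) = (-139 - 97)*(2*((-4/(-3))*(-1 + 3))/((-4/(-3))*(-1 + 3) - 5)) = -472*-4*(-1/3)*2/(-4*(-1/3)*2 - 5) = -472*(4/3)*2/((4/3)*2 - 5) = -472*8/(3*(8/3 - 5)) = -472*8/(3*(-7/3)) = -472*8*(-3)/(3*7) = -236*(-16/7) = 3776/7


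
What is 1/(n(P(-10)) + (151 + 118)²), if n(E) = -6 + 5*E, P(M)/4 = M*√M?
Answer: 14471/1047129205 + 8*I*√10/209425841 ≈ 1.382e-5 + 1.208e-7*I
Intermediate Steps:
P(M) = 4*M^(3/2) (P(M) = 4*(M*√M) = 4*M^(3/2))
1/(n(P(-10)) + (151 + 118)²) = 1/((-6 + 5*(4*(-10)^(3/2))) + (151 + 118)²) = 1/((-6 + 5*(4*(-10*I*√10))) + 269²) = 1/((-6 + 5*(-40*I*√10)) + 72361) = 1/((-6 - 200*I*√10) + 72361) = 1/(72355 - 200*I*√10)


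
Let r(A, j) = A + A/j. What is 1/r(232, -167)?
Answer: 167/38512 ≈ 0.0043363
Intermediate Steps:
1/r(232, -167) = 1/(232 + 232/(-167)) = 1/(232 + 232*(-1/167)) = 1/(232 - 232/167) = 1/(38512/167) = 167/38512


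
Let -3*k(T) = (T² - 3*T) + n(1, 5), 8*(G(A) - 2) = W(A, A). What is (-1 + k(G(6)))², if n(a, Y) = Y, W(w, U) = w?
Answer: 1521/256 ≈ 5.9414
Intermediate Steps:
G(A) = 2 + A/8
k(T) = -5/3 + T - T²/3 (k(T) = -((T² - 3*T) + 5)/3 = -(5 + T² - 3*T)/3 = -5/3 + T - T²/3)
(-1 + k(G(6)))² = (-1 + (-5/3 + (2 + (⅛)*6) - (2 + (⅛)*6)²/3))² = (-1 + (-5/3 + (2 + ¾) - (2 + ¾)²/3))² = (-1 + (-5/3 + 11/4 - (11/4)²/3))² = (-1 + (-5/3 + 11/4 - ⅓*121/16))² = (-1 + (-5/3 + 11/4 - 121/48))² = (-1 - 23/16)² = (-39/16)² = 1521/256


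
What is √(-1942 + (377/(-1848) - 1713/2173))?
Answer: I*√7833114557383038/2007852 ≈ 44.079*I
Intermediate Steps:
√(-1942 + (377/(-1848) - 1713/2173)) = √(-1942 + (377*(-1/1848) - 1713*1/2173)) = √(-1942 + (-377/1848 - 1713/2173)) = √(-1942 - 3984845/4015704) = √(-7802482013/4015704) = I*√7833114557383038/2007852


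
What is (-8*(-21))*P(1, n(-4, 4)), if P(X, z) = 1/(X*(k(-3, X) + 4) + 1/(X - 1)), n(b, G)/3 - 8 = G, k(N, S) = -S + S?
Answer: 0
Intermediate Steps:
k(N, S) = 0
n(b, G) = 24 + 3*G
P(X, z) = 1/(1/(-1 + X) + 4*X) (P(X, z) = 1/(X*(0 + 4) + 1/(X - 1)) = 1/(X*4 + 1/(-1 + X)) = 1/(4*X + 1/(-1 + X)) = 1/(1/(-1 + X) + 4*X))
(-8*(-21))*P(1, n(-4, 4)) = (-8*(-21))*((-1 + 1)/(1 - 4*1 + 4*1²)) = 168*(0/(1 - 4 + 4*1)) = 168*(0/(1 - 4 + 4)) = 168*(0/1) = 168*(1*0) = 168*0 = 0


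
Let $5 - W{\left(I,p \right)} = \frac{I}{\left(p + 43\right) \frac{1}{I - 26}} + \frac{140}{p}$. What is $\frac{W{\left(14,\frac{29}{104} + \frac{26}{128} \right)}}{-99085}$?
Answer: $\frac{1361770633}{479141272015} \approx 0.0028421$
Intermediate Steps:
$W{\left(I,p \right)} = 5 - \frac{140}{p} - \frac{I \left(-26 + I\right)}{43 + p}$ ($W{\left(I,p \right)} = 5 - \left(\frac{I}{\left(p + 43\right) \frac{1}{I - 26}} + \frac{140}{p}\right) = 5 - \left(\frac{I}{\left(43 + p\right) \frac{1}{-26 + I}} + \frac{140}{p}\right) = 5 - \left(\frac{I}{\frac{1}{-26 + I} \left(43 + p\right)} + \frac{140}{p}\right) = 5 - \left(I \frac{-26 + I}{43 + p} + \frac{140}{p}\right) = 5 - \left(\frac{I \left(-26 + I\right)}{43 + p} + \frac{140}{p}\right) = 5 - \left(\frac{140}{p} + \frac{I \left(-26 + I\right)}{43 + p}\right) = 5 - \frac{140}{p} - \frac{I \left(-26 + I\right)}{43 + p}$)
$\frac{W{\left(14,\frac{29}{104} + \frac{26}{128} \right)}}{-99085} = \frac{\frac{1}{\frac{29}{104} + \frac{26}{128}} \frac{1}{43 + \left(\frac{29}{104} + \frac{26}{128}\right)} \left(-6020 + 5 \left(\frac{29}{104} + \frac{26}{128}\right)^{2} + 75 \left(\frac{29}{104} + \frac{26}{128}\right) - \left(\frac{29}{104} + \frac{26}{128}\right) 14^{2} + 26 \cdot 14 \left(\frac{29}{104} + \frac{26}{128}\right)\right)}{-99085} = \frac{-6020 + 5 \left(29 \cdot \frac{1}{104} + 26 \cdot \frac{1}{128}\right)^{2} + 75 \left(29 \cdot \frac{1}{104} + 26 \cdot \frac{1}{128}\right) - \left(29 \cdot \frac{1}{104} + 26 \cdot \frac{1}{128}\right) 196 + 26 \cdot 14 \left(29 \cdot \frac{1}{104} + 26 \cdot \frac{1}{128}\right)}{\left(29 \cdot \frac{1}{104} + 26 \cdot \frac{1}{128}\right) \left(43 + \left(29 \cdot \frac{1}{104} + 26 \cdot \frac{1}{128}\right)\right)} \left(- \frac{1}{99085}\right) = \frac{-6020 + 5 \left(\frac{29}{104} + \frac{13}{64}\right)^{2} + 75 \left(\frac{29}{104} + \frac{13}{64}\right) - \left(\frac{29}{104} + \frac{13}{64}\right) 196 + 26 \cdot 14 \left(\frac{29}{104} + \frac{13}{64}\right)}{\left(\frac{29}{104} + \frac{13}{64}\right) \left(43 + \left(\frac{29}{104} + \frac{13}{64}\right)\right)} \left(- \frac{1}{99085}\right) = \frac{-6020 + 5 \left(\frac{401}{832}\right)^{2} + 75 \cdot \frac{401}{832} - \frac{401}{832} \cdot 196 + 26 \cdot 14 \cdot \frac{401}{832}}{\frac{401}{832} \left(43 + \frac{401}{832}\right)} \left(- \frac{1}{99085}\right) = \frac{832 \left(-6020 + 5 \cdot \frac{160801}{692224} + \frac{30075}{832} - \frac{19649}{208} + \frac{2807}{16}\right)}{401 \cdot \frac{36177}{832}} \left(- \frac{1}{99085}\right) = \frac{832}{401} \cdot \frac{832}{36177} \left(-6020 + \frac{804005}{692224} + \frac{30075}{832} - \frac{19649}{208} + \frac{2807}{16}\right) \left(- \frac{1}{99085}\right) = \frac{832}{401} \cdot \frac{832}{36177} \left(- \frac{4085311899}{692224}\right) \left(- \frac{1}{99085}\right) = \left(- \frac{1361770633}{4835659}\right) \left(- \frac{1}{99085}\right) = \frac{1361770633}{479141272015}$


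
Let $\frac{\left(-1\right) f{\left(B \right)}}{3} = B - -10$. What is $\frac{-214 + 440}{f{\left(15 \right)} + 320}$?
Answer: $\frac{226}{245} \approx 0.92245$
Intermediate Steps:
$f{\left(B \right)} = -30 - 3 B$ ($f{\left(B \right)} = - 3 \left(B - -10\right) = - 3 \left(B + 10\right) = - 3 \left(10 + B\right) = -30 - 3 B$)
$\frac{-214 + 440}{f{\left(15 \right)} + 320} = \frac{-214 + 440}{\left(-30 - 45\right) + 320} = \frac{226}{\left(-30 - 45\right) + 320} = \frac{226}{-75 + 320} = \frac{226}{245}$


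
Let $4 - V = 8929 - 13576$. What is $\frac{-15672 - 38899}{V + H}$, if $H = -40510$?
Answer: $\frac{54571}{35859} \approx 1.5218$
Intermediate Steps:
$V = 4651$ ($V = 4 - \left(8929 - 13576\right) = 4 - -4647 = 4 + 4647 = 4651$)
$\frac{-15672 - 38899}{V + H} = \frac{-15672 - 38899}{4651 - 40510} = - \frac{54571}{-35859} = \left(-54571\right) \left(- \frac{1}{35859}\right) = \frac{54571}{35859}$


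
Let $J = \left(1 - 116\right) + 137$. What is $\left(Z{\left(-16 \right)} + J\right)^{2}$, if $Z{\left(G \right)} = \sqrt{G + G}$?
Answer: $452 + 176 i \sqrt{2} \approx 452.0 + 248.9 i$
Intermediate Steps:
$Z{\left(G \right)} = \sqrt{2} \sqrt{G}$ ($Z{\left(G \right)} = \sqrt{2 G} = \sqrt{2} \sqrt{G}$)
$J = 22$ ($J = -115 + 137 = 22$)
$\left(Z{\left(-16 \right)} + J\right)^{2} = \left(\sqrt{2} \sqrt{-16} + 22\right)^{2} = \left(\sqrt{2} \cdot 4 i + 22\right)^{2} = \left(4 i \sqrt{2} + 22\right)^{2} = \left(22 + 4 i \sqrt{2}\right)^{2}$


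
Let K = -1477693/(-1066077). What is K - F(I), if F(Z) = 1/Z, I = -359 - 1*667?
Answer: 168575455/121532778 ≈ 1.3871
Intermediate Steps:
I = -1026 (I = -359 - 667 = -1026)
K = 1477693/1066077 (K = -1477693*(-1/1066077) = 1477693/1066077 ≈ 1.3861)
K - F(I) = 1477693/1066077 - 1/(-1026) = 1477693/1066077 - 1*(-1/1026) = 1477693/1066077 + 1/1026 = 168575455/121532778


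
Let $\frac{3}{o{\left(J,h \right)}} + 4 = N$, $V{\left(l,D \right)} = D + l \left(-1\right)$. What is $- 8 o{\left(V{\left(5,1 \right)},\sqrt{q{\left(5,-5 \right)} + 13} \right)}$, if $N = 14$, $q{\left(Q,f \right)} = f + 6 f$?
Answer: $- \frac{12}{5} \approx -2.4$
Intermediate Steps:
$q{\left(Q,f \right)} = 7 f$
$V{\left(l,D \right)} = D - l$
$o{\left(J,h \right)} = \frac{3}{10}$ ($o{\left(J,h \right)} = \frac{3}{-4 + 14} = \frac{3}{10}$)
$- 8 o{\left(V{\left(5,1 \right)},\sqrt{q{\left(5,-5 \right)} + 13} \right)} = - \frac{8 \cdot 3}{10} = \left(-1\right) \frac{12}{5} = - \frac{12}{5}$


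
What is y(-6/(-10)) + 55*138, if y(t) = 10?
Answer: 7600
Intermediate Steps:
y(-6/(-10)) + 55*138 = 10 + 55*138 = 10 + 7590 = 7600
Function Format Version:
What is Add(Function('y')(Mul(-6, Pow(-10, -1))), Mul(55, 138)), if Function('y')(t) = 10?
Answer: 7600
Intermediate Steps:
Add(Function('y')(Mul(-6, Pow(-10, -1))), Mul(55, 138)) = Add(10, Mul(55, 138)) = Add(10, 7590) = 7600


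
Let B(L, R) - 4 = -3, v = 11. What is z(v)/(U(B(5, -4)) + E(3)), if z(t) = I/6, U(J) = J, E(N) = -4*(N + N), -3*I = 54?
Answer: 3/23 ≈ 0.13043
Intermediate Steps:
B(L, R) = 1 (B(L, R) = 4 - 3 = 1)
I = -18 (I = -⅓*54 = -18)
E(N) = -8*N
z(t) = -3 (z(t) = -18/6 = -18*⅙ = -3)
z(v)/(U(B(5, -4)) + E(3)) = -3/(1 - 8*3) = -3/(1 - 24) = -3/(-23) = -3*(-1/23) = 3/23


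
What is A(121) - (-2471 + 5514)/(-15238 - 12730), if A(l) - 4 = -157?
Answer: -4276061/27968 ≈ -152.89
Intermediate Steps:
A(l) = -153 (A(l) = 4 - 157 = -153)
A(121) - (-2471 + 5514)/(-15238 - 12730) = -153 - (-2471 + 5514)/(-15238 - 12730) = -153 - 3043/(-27968) = -153 - 3043*(-1)/27968 = -153 - 1*(-3043/27968) = -153 + 3043/27968 = -4276061/27968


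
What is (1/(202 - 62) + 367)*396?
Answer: 5086719/35 ≈ 1.4533e+5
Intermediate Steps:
(1/(202 - 62) + 367)*396 = (1/140 + 367)*396 = (51381/140)*396 = 5086719/35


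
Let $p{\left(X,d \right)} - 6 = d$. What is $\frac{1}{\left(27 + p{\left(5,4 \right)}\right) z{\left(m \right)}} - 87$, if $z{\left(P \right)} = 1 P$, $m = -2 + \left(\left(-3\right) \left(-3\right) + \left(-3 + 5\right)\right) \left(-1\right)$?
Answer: $- \frac{41848}{481} \approx -87.002$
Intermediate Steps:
$p{\left(X,d \right)} = 6 + d$
$m = -13$ ($m = -2 + \left(9 + 2\right) \left(-1\right) = -2 + 11 \left(-1\right) = -2 - 11 = -13$)
$z{\left(P \right)} = P$
$\frac{1}{\left(27 + p{\left(5,4 \right)}\right) z{\left(m \right)}} - 87 = \frac{1}{\left(27 + \left(6 + 4\right)\right) \left(-13\right)} - 87 = \frac{1}{27 + 10} \left(- \frac{1}{13}\right) - 87 = \frac{1}{37} \left(- \frac{1}{13}\right) - 87 = - \frac{1}{481} - 87 = - \frac{41848}{481}$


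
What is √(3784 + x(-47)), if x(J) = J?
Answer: √3737 ≈ 61.131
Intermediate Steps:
√(3784 + x(-47)) = √(3784 - 47) = √3737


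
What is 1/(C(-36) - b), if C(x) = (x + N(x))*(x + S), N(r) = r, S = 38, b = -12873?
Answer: 1/12729 ≈ 7.8561e-5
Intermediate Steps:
C(x) = 2*x*(38 + x) (C(x) = (x + x)*(x + 38) = (2*x)*(38 + x) = 2*x*(38 + x))
1/(C(-36) - b) = 1/(2*(-36)*(38 - 36) - 1*(-12873)) = 1/(2*(-36)*2 + 12873) = 1/(-144 + 12873) = 1/12729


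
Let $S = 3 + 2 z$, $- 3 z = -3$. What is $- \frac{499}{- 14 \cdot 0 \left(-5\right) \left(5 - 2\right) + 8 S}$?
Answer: $- \frac{499}{40} \approx -12.475$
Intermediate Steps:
$z = 1$ ($z = \left(- \frac{1}{3}\right) \left(-3\right) = 1$)
$S = 5$ ($S = 3 + 2 \cdot 1 = 3 + 2 = 5$)
$- \frac{499}{- 14 \cdot 0 \left(-5\right) \left(5 - 2\right) + 8 S} = - \frac{499}{- 14 \cdot 0 \left(-5\right) \left(5 - 2\right) + 8 \cdot 5} = - \frac{499}{- 14 \cdot 0 \left(5 - 2\right) + 40} = - \frac{499}{- 14 \cdot 0 \cdot 3 + 40} = - \frac{499}{\left(-14\right) 0 + 40} = - \frac{499}{0 + 40} = - \frac{499}{40}$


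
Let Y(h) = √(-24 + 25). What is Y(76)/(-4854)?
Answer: -1/4854 ≈ -0.00020602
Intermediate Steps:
Y(h) = 1 (Y(h) = √1 = 1)
Y(76)/(-4854) = 1/(-4854) = 1*(-1/4854) = -1/4854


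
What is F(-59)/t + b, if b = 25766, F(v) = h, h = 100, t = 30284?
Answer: 195074411/7571 ≈ 25766.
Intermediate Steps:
F(v) = 100
F(-59)/t + b = 100/30284 + 25766 = 100*(1/30284) + 25766 = 25/7571 + 25766 = 195074411/7571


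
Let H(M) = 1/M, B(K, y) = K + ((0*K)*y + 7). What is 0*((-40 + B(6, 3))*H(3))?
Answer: 0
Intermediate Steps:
B(K, y) = 7 + K (B(K, y) = K + (0*y + 7) = K + (0 + 7) = K + 7 = 7 + K)
0*((-40 + B(6, 3))*H(3)) = 0*((-40 + (7 + 6))/3) = 0*((-40 + 13)*(⅓)) = 0*(-27*⅓) = 0*(-9) = 0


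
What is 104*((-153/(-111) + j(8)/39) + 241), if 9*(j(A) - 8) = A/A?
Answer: 25203752/999 ≈ 25229.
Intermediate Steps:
j(A) = 73/9 (j(A) = 8 + (A/A)/9 = 8 + (⅑)*1 = 8 + ⅑ = 73/9)
104*((-153/(-111) + j(8)/39) + 241) = 104*((-153/(-111) + (73/9)/39) + 241) = 104*((-153*(-1/111) + (73/9)*(1/39)) + 241) = 104*((51/37 + 73/351) + 241) = 104*(20602/12987 + 241) = 104*(3150469/12987) = 25203752/999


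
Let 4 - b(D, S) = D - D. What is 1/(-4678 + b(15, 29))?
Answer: -1/4674 ≈ -0.00021395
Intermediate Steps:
b(D, S) = 4 (b(D, S) = 4 - (D - D) = 4 - 1*0 = 4 + 0 = 4)
1/(-4678 + b(15, 29)) = 1/(-4678 + 4) = 1/(-4674) = -1/4674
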